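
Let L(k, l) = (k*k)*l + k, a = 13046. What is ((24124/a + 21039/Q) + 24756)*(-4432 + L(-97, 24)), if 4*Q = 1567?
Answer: 5101919036169346/929231 ≈ 5.4905e+9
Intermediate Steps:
Q = 1567/4 (Q = (1/4)*1567 = 1567/4 ≈ 391.75)
L(k, l) = k + l*k**2 (L(k, l) = k**2*l + k = l*k**2 + k = k + l*k**2)
((24124/a + 21039/Q) + 24756)*(-4432 + L(-97, 24)) = ((24124/13046 + 21039/(1567/4)) + 24756)*(-4432 - 97*(1 - 97*24)) = ((24124*(1/13046) + 21039*(4/1567)) + 24756)*(-4432 - 97*(1 - 2328)) = ((12062/6523 + 84156/1567) + 24756)*(-4432 - 97*(-2327)) = (567850742/10221541 + 24756)*(-4432 + 225719) = (253612319738/10221541)*221287 = 5101919036169346/929231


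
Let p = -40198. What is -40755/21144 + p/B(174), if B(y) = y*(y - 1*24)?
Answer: -159471001/45988200 ≈ -3.4677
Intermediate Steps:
B(y) = y*(-24 + y) (B(y) = y*(y - 24) = y*(-24 + y))
-40755/21144 + p/B(174) = -40755/21144 - 40198*1/(174*(-24 + 174)) = -40755*1/21144 - 40198/(174*150) = -13585/7048 - 40198/26100 = -13585/7048 - 40198*1/26100 = -13585/7048 - 20099/13050 = -159471001/45988200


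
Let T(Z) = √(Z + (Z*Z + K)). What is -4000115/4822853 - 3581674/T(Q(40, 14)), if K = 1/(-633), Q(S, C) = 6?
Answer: -571445/688979 - 3581674*√16828305/26585 ≈ -5.5268e+5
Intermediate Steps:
K = -1/633 ≈ -0.0015798
T(Z) = √(-1/633 + Z + Z²) (T(Z) = √(Z + (Z*Z - 1/633)) = √(Z + (Z² - 1/633)) = √(Z + (-1/633 + Z²)) = √(-1/633 + Z + Z²))
-4000115/4822853 - 3581674/T(Q(40, 14)) = -4000115/4822853 - 3581674*633/√(-633 + 400689*6 + 400689*6²) = -4000115*1/4822853 - 3581674*633/√(-633 + 2404134 + 400689*36) = -571445/688979 - 3581674*633/√(-633 + 2404134 + 14424804) = -571445/688979 - 3581674*√16828305/26585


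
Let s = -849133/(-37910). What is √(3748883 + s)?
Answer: √18642931656970/2230 ≈ 1936.2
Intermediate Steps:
s = 49949/2230 (s = -849133*(-1/37910) = 49949/2230 ≈ 22.399)
√(3748883 + s) = √(3748883 + 49949/2230) = √(8360059039/2230) = √18642931656970/2230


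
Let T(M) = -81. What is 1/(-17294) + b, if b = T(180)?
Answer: -1400815/17294 ≈ -81.000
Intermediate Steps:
b = -81
1/(-17294) + b = 1/(-17294) - 81 = -1/17294 - 81 = -1400815/17294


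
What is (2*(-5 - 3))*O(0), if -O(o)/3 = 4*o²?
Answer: 0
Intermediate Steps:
O(o) = -12*o²
(2*(-5 - 3))*O(0) = (2*(-5 - 3))*(-12*0²) = (2*(-8))*(-12*0) = -16*0 = 0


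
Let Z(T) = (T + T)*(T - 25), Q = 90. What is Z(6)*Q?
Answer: -20520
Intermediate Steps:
Z(T) = 2*T*(-25 + T) (Z(T) = (2*T)*(-25 + T) = 2*T*(-25 + T))
Z(6)*Q = (2*6*(-25 + 6))*90 = (2*6*(-19))*90 = -228*90 = -20520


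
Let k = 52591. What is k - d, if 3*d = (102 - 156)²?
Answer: 51619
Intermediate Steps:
d = 972 (d = (102 - 156)²/3 = (⅓)*(-54)² = (⅓)*2916 = 972)
k - d = 52591 - 1*972 = 52591 - 972 = 51619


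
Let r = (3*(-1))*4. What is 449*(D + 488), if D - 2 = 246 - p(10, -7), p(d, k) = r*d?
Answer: 384344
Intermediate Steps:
r = -12 (r = -3*4 = -12)
p(d, k) = -12*d
D = 368 (D = 2 + (246 - (-12)*10) = 2 + (246 - 1*(-120)) = 2 + (246 + 120) = 2 + 366 = 368)
449*(D + 488) = 449*(368 + 488) = 449*856 = 384344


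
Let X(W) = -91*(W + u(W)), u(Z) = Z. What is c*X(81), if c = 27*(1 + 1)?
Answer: -796068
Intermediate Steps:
c = 54 (c = 27*2 = 54)
X(W) = -182*W (X(W) = -91*(W + W) = -182*W)
c*X(81) = 54*(-182*81) = 54*(-14742) = -796068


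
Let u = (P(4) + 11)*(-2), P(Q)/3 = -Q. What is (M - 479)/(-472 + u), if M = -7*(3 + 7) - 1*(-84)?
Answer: 93/94 ≈ 0.98936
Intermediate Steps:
P(Q) = -3*Q (P(Q) = 3*(-Q) = -3*Q)
u = 2 (u = (-3*4 + 11)*(-2) = (-12 + 11)*(-2) = -1*(-2) = 2)
M = 14 (M = -7*10 + 84 = -70 + 84 = 14)
(M - 479)/(-472 + u) = (14 - 479)/(-472 + 2) = -465/(-470) = -465*(-1/470) = 93/94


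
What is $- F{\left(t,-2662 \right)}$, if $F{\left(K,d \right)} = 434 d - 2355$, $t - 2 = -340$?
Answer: $1157663$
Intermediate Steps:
$t = -338$ ($t = 2 - 340 = -338$)
$F{\left(K,d \right)} = -2355 + 434 d$
$- F{\left(t,-2662 \right)} = - (-2355 + 434 \left(-2662\right)) = - (-2355 - 1155308) = \left(-1\right) \left(-1157663\right) = 1157663$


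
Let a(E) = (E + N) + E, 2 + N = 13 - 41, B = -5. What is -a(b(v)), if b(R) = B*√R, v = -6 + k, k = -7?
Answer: 30 + 10*I*√13 ≈ 30.0 + 36.056*I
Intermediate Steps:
v = -13 (v = -6 - 7 = -13)
b(R) = -5*√R
N = -30 (N = -2 + (13 - 41) = -2 - 28 = -30)
a(E) = -30 + 2*E (a(E) = (E - 30) + E = (-30 + E) + E = -30 + 2*E)
-a(b(v)) = -(-30 + 2*(-5*I*√13)) = -(-30 - 10*I*√13) = 30 + 10*I*√13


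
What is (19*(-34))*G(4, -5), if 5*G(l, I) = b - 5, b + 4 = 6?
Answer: 1938/5 ≈ 387.60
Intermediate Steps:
b = 2 (b = -4 + 6 = 2)
G(l, I) = -⅗ (G(l, I) = (2 - 5)/5 = (⅕)*(-3) = -⅗)
(19*(-34))*G(4, -5) = (19*(-34))*(-⅗) = -646*(-⅗) = 1938/5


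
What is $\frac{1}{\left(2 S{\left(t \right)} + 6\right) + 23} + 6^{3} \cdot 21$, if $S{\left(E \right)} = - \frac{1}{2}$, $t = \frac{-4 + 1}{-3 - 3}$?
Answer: $\frac{127009}{28} \approx 4536.0$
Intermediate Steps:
$t = \frac{1}{2}$ ($t = - \frac{3}{-6} = \left(-3\right) \left(- \frac{1}{6}\right) = \frac{1}{2} \approx 0.5$)
$S{\left(E \right)} = - \frac{1}{2}$ ($S{\left(E \right)} = \left(-1\right) \frac{1}{2} = - \frac{1}{2}$)
$\frac{1}{\left(2 S{\left(t \right)} + 6\right) + 23} + 6^{3} \cdot 21 = \frac{1}{\left(2 \left(- \frac{1}{2}\right) + 6\right) + 23} + 6^{3} \cdot 21 = \frac{1}{\left(-1 + 6\right) + 23} + 216 \cdot 21 = \frac{1}{5 + 23} + 4536 = \frac{1}{28} + 4536 = \frac{127009}{28}$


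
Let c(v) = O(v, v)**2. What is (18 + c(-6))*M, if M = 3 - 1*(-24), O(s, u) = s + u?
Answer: 4374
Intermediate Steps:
c(v) = 4*v**2 (c(v) = (v + v)**2 = (2*v)**2 = 4*v**2)
M = 27 (M = 3 + 24 = 27)
(18 + c(-6))*M = (18 + 4*(-6)**2)*27 = (18 + 4*36)*27 = (18 + 144)*27 = 162*27 = 4374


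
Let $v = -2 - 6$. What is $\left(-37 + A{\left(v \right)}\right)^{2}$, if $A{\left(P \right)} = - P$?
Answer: $841$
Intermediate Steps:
$v = -8$
$\left(-37 + A{\left(v \right)}\right)^{2} = \left(-37 - -8\right)^{2} = \left(-37 + 8\right)^{2} = \left(-29\right)^{2} = 841$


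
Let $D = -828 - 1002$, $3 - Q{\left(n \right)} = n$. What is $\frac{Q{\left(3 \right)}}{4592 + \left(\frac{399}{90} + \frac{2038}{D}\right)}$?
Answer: $0$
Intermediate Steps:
$Q{\left(n \right)} = 3 - n$
$D = -1830$ ($D = -828 - 1002 = -1830$)
$\frac{Q{\left(3 \right)}}{4592 + \left(\frac{399}{90} + \frac{2038}{D}\right)} = \frac{3 - 3}{4592 + \left(\frac{399}{90} + \frac{2038}{-1830}\right)} = \frac{3 - 3}{4592 + \left(399 \cdot \frac{1}{90} + 2038 \left(- \frac{1}{1830}\right)\right)} = \frac{0}{4592 + \left(\frac{133}{30} - \frac{1019}{915}\right)} = \frac{0}{4592 + \frac{405}{122}} = \frac{0}{\frac{560629}{122}} = 0 \cdot \frac{122}{560629} = 0$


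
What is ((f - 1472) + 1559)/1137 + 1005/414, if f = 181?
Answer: 46431/17434 ≈ 2.6632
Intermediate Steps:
((f - 1472) + 1559)/1137 + 1005/414 = ((181 - 1472) + 1559)/1137 + 1005/414 = (-1291 + 1559)*(1/1137) + 1005*(1/414) = 268*(1/1137) + 335/138 = 268/1137 + 335/138 = 46431/17434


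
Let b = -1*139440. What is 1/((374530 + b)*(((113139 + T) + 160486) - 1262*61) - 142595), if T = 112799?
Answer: 1/72746577185 ≈ 1.3746e-11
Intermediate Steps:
b = -139440
1/((374530 + b)*(((113139 + T) + 160486) - 1262*61) - 142595) = 1/((374530 - 139440)*(((113139 + 112799) + 160486) - 1262*61) - 142595) = 1/(235090*((225938 + 160486) - 76982) - 142595) = 1/(235090*(386424 - 76982) - 142595) = 1/(235090*309442 - 142595) = 1/(72746719780 - 142595) = 1/72746577185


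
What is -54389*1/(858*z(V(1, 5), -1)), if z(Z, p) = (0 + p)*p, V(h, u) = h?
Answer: -54389/858 ≈ -63.390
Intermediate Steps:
z(Z, p) = p² (z(Z, p) = p*p = p²)
-54389*1/(858*z(V(1, 5), -1)) = -54389/(-26*(-1)²*(-33)) = -54389/(-26*1*(-33)) = -54389/((-26*(-33))) = -54389/858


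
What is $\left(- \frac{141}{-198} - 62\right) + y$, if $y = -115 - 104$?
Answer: $- \frac{18499}{66} \approx -280.29$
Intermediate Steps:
$y = -219$
$\left(- \frac{141}{-198} - 62\right) + y = \left(- \frac{141}{-198} - 62\right) - 219 = \left(\left(-141\right) \left(- \frac{1}{198}\right) - 62\right) - 219 = \left(\frac{47}{66} - 62\right) - 219 = - \frac{4045}{66} - 219 = - \frac{18499}{66}$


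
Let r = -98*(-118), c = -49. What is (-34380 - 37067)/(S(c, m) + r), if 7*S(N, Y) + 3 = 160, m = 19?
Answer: -500129/81105 ≈ -6.1664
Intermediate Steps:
S(N, Y) = 157/7 (S(N, Y) = -3/7 + (⅐)*160 = -3/7 + 160/7 = 157/7)
r = 11564
(-34380 - 37067)/(S(c, m) + r) = (-34380 - 37067)/(157/7 + 11564) = -71447/81105/7 = -71447*7/81105 = -500129/81105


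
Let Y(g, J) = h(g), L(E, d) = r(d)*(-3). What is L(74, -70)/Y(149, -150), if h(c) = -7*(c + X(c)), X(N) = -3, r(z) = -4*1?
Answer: -6/511 ≈ -0.011742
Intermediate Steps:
r(z) = -4
h(c) = 21 - 7*c (h(c) = -7*(c - 3) = -7*(-3 + c) = 21 - 7*c)
L(E, d) = 12 (L(E, d) = -4*(-3) = 12)
Y(g, J) = 21 - 7*g
L(74, -70)/Y(149, -150) = 12/(21 - 7*149) = 12/(21 - 1043) = 12/(-1022) = 12*(-1/1022) = -6/511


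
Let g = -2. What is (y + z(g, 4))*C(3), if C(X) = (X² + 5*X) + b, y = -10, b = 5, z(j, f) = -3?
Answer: -377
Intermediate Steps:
C(X) = 5 + X² + 5*X (C(X) = (X² + 5*X) + 5 = 5 + X² + 5*X)
(y + z(g, 4))*C(3) = (-10 - 3)*(5 + 3² + 5*3) = -13*(5 + 9 + 15) = -13*29 = -377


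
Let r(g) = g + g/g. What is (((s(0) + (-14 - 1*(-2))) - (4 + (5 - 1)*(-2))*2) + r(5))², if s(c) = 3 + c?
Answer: 25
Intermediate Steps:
r(g) = 1 + g (r(g) = g + 1 = 1 + g)
(((s(0) + (-14 - 1*(-2))) - (4 + (5 - 1)*(-2))*2) + r(5))² = ((((3 + 0) + (-14 - 1*(-2))) - (4 + (5 - 1)*(-2))*2) + (1 + 5))² = (((3 + (-14 + 2)) - (4 + 4*(-2))*2) + 6)² = (((3 - 12) - (4 - 8)*2) + 6)² = ((-9 - (-4)*2) + 6)² = ((-9 - 1*(-8)) + 6)² = ((-9 + 8) + 6)² = (-1 + 6)² = 5² = 25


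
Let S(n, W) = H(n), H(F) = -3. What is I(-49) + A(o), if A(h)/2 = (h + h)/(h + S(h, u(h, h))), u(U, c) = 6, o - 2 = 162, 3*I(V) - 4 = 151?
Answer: 26923/483 ≈ 55.741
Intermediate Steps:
I(V) = 155/3 (I(V) = 4/3 + (⅓)*151 = 4/3 + 151/3 = 155/3)
o = 164 (o = 2 + 162 = 164)
S(n, W) = -3
A(h) = 4*h/(-3 + h) (A(h) = 2*((h + h)/(h - 3)) = 2*((2*h)/(-3 + h)) = 2*(2*h/(-3 + h)) = 4*h/(-3 + h))
I(-49) + A(o) = 155/3 + 4*164/(-3 + 164) = 155/3 + 4*164/161 = 155/3 + 4*164*(1/161) = 155/3 + 656/161 = 26923/483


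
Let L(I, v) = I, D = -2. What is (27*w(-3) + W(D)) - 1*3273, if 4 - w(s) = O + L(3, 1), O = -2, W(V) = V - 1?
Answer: -3195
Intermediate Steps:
W(V) = -1 + V
w(s) = 3 (w(s) = 4 - (-2 + 3) = 4 - 1*1 = 4 - 1 = 3)
(27*w(-3) + W(D)) - 1*3273 = (27*3 + (-1 - 2)) - 1*3273 = (81 - 3) - 3273 = 78 - 3273 = -3195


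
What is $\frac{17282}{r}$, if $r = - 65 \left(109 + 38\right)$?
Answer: $- \frac{17282}{9555} \approx -1.8087$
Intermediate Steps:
$r = -9555$ ($r = \left(-65\right) 147 = -9555$)
$\frac{17282}{r} = \frac{17282}{-9555} = 17282 \left(- \frac{1}{9555}\right) = - \frac{17282}{9555}$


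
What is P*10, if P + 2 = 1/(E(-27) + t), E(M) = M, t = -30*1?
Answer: -1150/57 ≈ -20.175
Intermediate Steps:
t = -30
P = -115/57 (P = -2 + 1/(-27 - 30) = -2 + 1/(-57) = -2 - 1/57 = -115/57 ≈ -2.0175)
P*10 = -115/57*10 = -1150/57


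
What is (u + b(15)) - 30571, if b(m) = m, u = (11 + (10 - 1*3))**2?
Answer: -30232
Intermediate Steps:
u = 324 (u = (11 + (10 - 3))**2 = (11 + 7)**2 = 18**2 = 324)
(u + b(15)) - 30571 = (324 + 15) - 30571 = 339 - 30571 = -30232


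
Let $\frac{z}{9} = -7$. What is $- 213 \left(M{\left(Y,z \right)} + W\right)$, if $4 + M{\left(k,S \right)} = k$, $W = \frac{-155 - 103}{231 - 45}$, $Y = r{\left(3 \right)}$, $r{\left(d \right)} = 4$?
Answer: $\frac{9159}{31} \approx 295.45$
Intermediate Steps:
$Y = 4$
$z = -63$ ($z = 9 \left(-7\right) = -63$)
$W = - \frac{43}{31}$ ($W = - \frac{258}{186} = \left(-258\right) \frac{1}{186} = - \frac{43}{31} \approx -1.3871$)
$M{\left(k,S \right)} = -4 + k$
$- 213 \left(M{\left(Y,z \right)} + W\right) = - 213 \left(\left(-4 + 4\right) - \frac{43}{31}\right) = - 213 \left(0 - \frac{43}{31}\right) = \left(-213\right) \left(- \frac{43}{31}\right) = \frac{9159}{31}$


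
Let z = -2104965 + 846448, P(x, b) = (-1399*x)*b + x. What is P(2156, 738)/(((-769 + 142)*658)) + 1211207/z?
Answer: 18187931261165/3371567043 ≈ 5394.5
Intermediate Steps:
P(x, b) = x - 1399*b*x (P(x, b) = -1399*b*x + x = x - 1399*b*x)
z = -1258517
P(2156, 738)/(((-769 + 142)*658)) + 1211207/z = (2156*(1 - 1399*738))/(((-769 + 142)*658)) + 1211207/(-1258517) = (2156*(1 - 1032462))/((-627*658)) + 1211207*(-1/1258517) = (2156*(-1032461))/(-412566) - 1211207/1258517 = -2225985916*(-1/412566) - 1211207/1258517 = 14454454/2679 - 1211207/1258517 = 18187931261165/3371567043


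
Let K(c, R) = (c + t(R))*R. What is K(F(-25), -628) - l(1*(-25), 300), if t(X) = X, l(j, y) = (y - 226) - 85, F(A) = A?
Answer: 410095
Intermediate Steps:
l(j, y) = -311 + y (l(j, y) = (-226 + y) - 85 = -311 + y)
K(c, R) = R*(R + c) (K(c, R) = (c + R)*R = (R + c)*R = R*(R + c))
K(F(-25), -628) - l(1*(-25), 300) = -628*(-628 - 25) - (-311 + 300) = -628*(-653) - 1*(-11) = 410084 + 11 = 410095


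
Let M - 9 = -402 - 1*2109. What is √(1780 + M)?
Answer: 19*I*√2 ≈ 26.87*I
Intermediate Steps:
M = -2502 (M = 9 + (-402 - 1*2109) = 9 + (-402 - 2109) = 9 - 2511 = -2502)
√(1780 + M) = √(1780 - 2502) = √(-722) = 19*I*√2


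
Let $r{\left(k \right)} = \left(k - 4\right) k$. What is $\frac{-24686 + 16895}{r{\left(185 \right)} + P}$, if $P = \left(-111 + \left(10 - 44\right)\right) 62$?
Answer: $- \frac{2597}{8165} \approx -0.31806$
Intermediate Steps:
$P = -8990$ ($P = \left(-111 + \left(10 - 44\right)\right) 62 = \left(-111 - 34\right) 62 = \left(-145\right) 62 = -8990$)
$r{\left(k \right)} = k \left(-4 + k\right)$ ($r{\left(k \right)} = \left(-4 + k\right) k = k \left(-4 + k\right)$)
$\frac{-24686 + 16895}{r{\left(185 \right)} + P} = \frac{-24686 + 16895}{185 \left(-4 + 185\right) - 8990} = - \frac{7791}{185 \cdot 181 - 8990} = - \frac{7791}{33485 - 8990} = - \frac{7791}{24495} = \left(-7791\right) \frac{1}{24495} = - \frac{2597}{8165}$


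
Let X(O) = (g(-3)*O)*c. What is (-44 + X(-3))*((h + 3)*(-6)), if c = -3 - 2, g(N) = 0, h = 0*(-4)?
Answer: 792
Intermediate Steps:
h = 0
c = -5
X(O) = 0 (X(O) = (0*O)*(-5) = 0*(-5) = 0)
(-44 + X(-3))*((h + 3)*(-6)) = (-44 + 0)*((0 + 3)*(-6)) = -132*(-6) = -44*(-18) = 792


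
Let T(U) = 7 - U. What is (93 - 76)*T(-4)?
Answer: 187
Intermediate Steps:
(93 - 76)*T(-4) = (93 - 76)*(7 - 1*(-4)) = 17*(7 + 4) = 17*11 = 187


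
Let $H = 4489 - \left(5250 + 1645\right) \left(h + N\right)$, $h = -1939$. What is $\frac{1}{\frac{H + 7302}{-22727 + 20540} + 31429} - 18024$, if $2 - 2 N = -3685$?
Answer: $- \frac{2453605655682}{136129919} \approx -18024.0$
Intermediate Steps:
$N = \frac{3687}{2}$ ($N = 1 - - \frac{3685}{2} = 1 + \frac{3685}{2} = \frac{3687}{2} \approx 1843.5$)
$H = \frac{1325923}{2}$ ($H = 4489 - \left(5250 + 1645\right) \left(-1939 + \frac{3687}{2}\right) = 4489 - 6895 \left(- \frac{191}{2}\right) = 4489 - - \frac{1316945}{2} = 4489 + \frac{1316945}{2} = \frac{1325923}{2} \approx 6.6296 \cdot 10^{5}$)
$\frac{1}{\frac{H + 7302}{-22727 + 20540} + 31429} - 18024 = \frac{1}{\frac{\frac{1325923}{2} + 7302}{-22727 + 20540} + 31429} - 18024 = \frac{1}{\frac{1340527}{2 \left(-2187\right)} + 31429} - 18024 = \frac{1}{\frac{1340527}{2} \left(- \frac{1}{2187}\right) + 31429} - 18024 = \frac{1}{- \frac{1340527}{4374} + 31429} - 18024 = \frac{1}{\frac{136129919}{4374}} - 18024 = \frac{4374}{136129919} - 18024 = - \frac{2453605655682}{136129919}$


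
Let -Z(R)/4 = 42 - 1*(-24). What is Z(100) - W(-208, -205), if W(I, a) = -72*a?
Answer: -15024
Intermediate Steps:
Z(R) = -264 (Z(R) = -4*(42 - 1*(-24)) = -4*(42 + 24) = -4*66 = -264)
Z(100) - W(-208, -205) = -264 - (-72)*(-205) = -264 - 1*14760 = -264 - 14760 = -15024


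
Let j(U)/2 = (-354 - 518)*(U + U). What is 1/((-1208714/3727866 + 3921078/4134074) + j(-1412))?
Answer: 550402639503/2710764165683667122 ≈ 2.0304e-7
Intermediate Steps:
j(U) = -3488*U (j(U) = 2*((-354 - 518)*(U + U)) = 2*(-1744*U) = -3488*U)
1/((-1208714/3727866 + 3921078/4134074) + j(-1412)) = 1/((-1208714/3727866 + 3921078/4134074) - 3488*(-1412)) = 1/((-1208714*1/3727866 + 3921078*(1/4134074)) + 4925056) = 1/((-604357/1863933 + 280077/295291) + 4925056) = 1/(343583579954/550402639503 + 4925056) = 1/(2710764165683667122/550402639503) = 550402639503/2710764165683667122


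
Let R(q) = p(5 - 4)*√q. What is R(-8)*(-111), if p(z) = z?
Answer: -222*I*√2 ≈ -313.96*I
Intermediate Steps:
R(q) = √q (R(q) = (5 - 4)*√q = 1*√q = √q)
R(-8)*(-111) = √(-8)*(-111) = (2*I*√2)*(-111) = -222*I*√2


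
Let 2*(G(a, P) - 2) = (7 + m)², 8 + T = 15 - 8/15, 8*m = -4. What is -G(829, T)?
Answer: -185/8 ≈ -23.125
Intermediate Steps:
m = -½ (m = (⅛)*(-4) = -½ ≈ -0.50000)
T = 97/15 (T = -8 + (15 - 8/15) = -8 + 217/15 = 97/15 ≈ 6.4667)
G(a, P) = 185/8 (G(a, P) = 2 + (7 - ½)²/2 = 2 + (13/2)²/2 = 2 + (½)*(169/4) = 2 + 169/8 = 185/8)
-G(829, T) = -1*185/8 = -185/8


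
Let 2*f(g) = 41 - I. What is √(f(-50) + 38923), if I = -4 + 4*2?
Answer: √155766/2 ≈ 197.34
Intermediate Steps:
I = 4 (I = -4 + 8 = 4)
f(g) = 37/2 (f(g) = (41 - 1*4)/2 = (41 - 4)/2 = (½)*37 = 37/2)
√(f(-50) + 38923) = √(37/2 + 38923) = √(77883/2) = √155766/2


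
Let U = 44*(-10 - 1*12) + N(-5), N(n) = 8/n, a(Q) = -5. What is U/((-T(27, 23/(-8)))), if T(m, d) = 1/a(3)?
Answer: -4848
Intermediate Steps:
T(m, d) = -⅕ (T(m, d) = 1/(-5) = -⅕)
U = -4848/5 (U = 44*(-10 - 1*12) + 8/(-5) = 44*(-10 - 12) + 8*(-⅕) = 44*(-22) - 8/5 = -968 - 8/5 = -4848/5 ≈ -969.60)
U/((-T(27, 23/(-8)))) = -4848/(5*((-1*(-⅕)))) = -4848/(5*⅕) = -4848/5*5 = -4848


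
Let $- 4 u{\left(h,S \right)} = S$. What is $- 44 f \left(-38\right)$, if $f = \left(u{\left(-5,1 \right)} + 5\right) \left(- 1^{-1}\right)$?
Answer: $-7942$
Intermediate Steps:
$u{\left(h,S \right)} = - \frac{S}{4}$
$f = - \frac{19}{4}$ ($f = \left(\left(- \frac{1}{4}\right) 1 + 5\right) \left(- 1^{-1}\right) = \left(- \frac{1}{4} + 5\right) \left(\left(-1\right) 1\right) = \frac{19}{4} \left(-1\right) = - \frac{19}{4} \approx -4.75$)
$- 44 f \left(-38\right) = \left(-44\right) \left(- \frac{19}{4}\right) \left(-38\right) = 209 \left(-38\right) = -7942$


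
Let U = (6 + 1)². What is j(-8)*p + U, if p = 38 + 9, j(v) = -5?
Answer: -186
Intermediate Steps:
U = 49 (U = 7² = 49)
p = 47
j(-8)*p + U = -5*47 + 49 = -235 + 49 = -186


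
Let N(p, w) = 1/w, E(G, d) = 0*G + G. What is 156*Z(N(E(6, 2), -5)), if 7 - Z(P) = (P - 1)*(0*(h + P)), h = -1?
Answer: 1092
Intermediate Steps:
E(G, d) = G (E(G, d) = 0 + G = G)
Z(P) = 7 (Z(P) = 7 - (P - 1)*0*(-1 + P) = 7 - (-1 + P)*0 = 7 - 1*0 = 7 + 0 = 7)
156*Z(N(E(6, 2), -5)) = 156*7 = 1092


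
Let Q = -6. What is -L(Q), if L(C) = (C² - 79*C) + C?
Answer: -504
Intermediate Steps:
L(C) = C² - 78*C
-L(Q) = -(-6)*(-78 - 6) = -(-6)*(-84) = -1*504 = -504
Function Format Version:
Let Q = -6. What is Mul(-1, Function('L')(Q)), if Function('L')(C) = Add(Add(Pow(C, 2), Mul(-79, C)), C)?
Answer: -504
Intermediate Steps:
Function('L')(C) = Add(Pow(C, 2), Mul(-78, C))
Mul(-1, Function('L')(Q)) = Mul(-1, Mul(-6, Add(-78, -6))) = Mul(-1, Mul(-6, -84)) = Mul(-1, 504) = -504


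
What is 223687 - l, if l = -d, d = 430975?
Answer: 654662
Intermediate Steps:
l = -430975 (l = -1*430975 = -430975)
223687 - l = 223687 - 1*(-430975) = 223687 + 430975 = 654662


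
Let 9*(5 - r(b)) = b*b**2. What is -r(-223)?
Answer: -11089612/9 ≈ -1.2322e+6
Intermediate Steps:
r(b) = 5 - b**3/9 (r(b) = 5 - b*b**2/9 = 5 - b**3/9)
-r(-223) = -(5 - 1/9*(-223)**3) = -(5 - 1/9*(-11089567)) = -(5 + 11089567/9) = -1*11089612/9 = -11089612/9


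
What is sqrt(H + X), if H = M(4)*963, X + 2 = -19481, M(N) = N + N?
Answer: I*sqrt(11779) ≈ 108.53*I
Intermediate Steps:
M(N) = 2*N
X = -19483 (X = -2 - 19481 = -19483)
H = 7704 (H = (2*4)*963 = 8*963 = 7704)
sqrt(H + X) = sqrt(7704 - 19483) = sqrt(-11779) = I*sqrt(11779)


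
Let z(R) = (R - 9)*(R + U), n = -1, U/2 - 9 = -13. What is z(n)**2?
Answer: 8100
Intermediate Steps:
U = -8 (U = 18 + 2*(-13) = 18 - 26 = -8)
z(R) = (-9 + R)*(-8 + R) (z(R) = (R - 9)*(R - 8) = (-9 + R)*(-8 + R))
z(n)**2 = (72 + (-1)**2 - 17*(-1))**2 = (72 + 1 + 17)**2 = 90**2 = 8100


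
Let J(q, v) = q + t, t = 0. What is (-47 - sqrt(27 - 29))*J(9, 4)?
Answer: -423 - 9*I*sqrt(2) ≈ -423.0 - 12.728*I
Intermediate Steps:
J(q, v) = q (J(q, v) = q + 0 = q)
(-47 - sqrt(27 - 29))*J(9, 4) = (-47 - sqrt(27 - 29))*9 = (-47 - sqrt(-2))*9 = (-47 - I*sqrt(2))*9 = -423 - 9*I*sqrt(2)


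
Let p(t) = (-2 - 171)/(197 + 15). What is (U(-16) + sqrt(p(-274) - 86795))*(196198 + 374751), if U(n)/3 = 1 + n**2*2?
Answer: 878690511 + 570949*I*sqrt(975237789)/106 ≈ 8.7869e+8 + 1.6821e+8*I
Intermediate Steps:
p(t) = -173/212
U(n) = 3 + 6*n**2 (U(n) = 3*(1 + n**2*2) = 3*(1 + 2*n**2) = 3 + 6*n**2)
(U(-16) + sqrt(p(-274) - 86795))*(196198 + 374751) = ((3 + 6*(-16)**2) + sqrt(-173/212 - 86795))*(196198 + 374751) = ((3 + 6*256) + sqrt(-18400713/212))*570949 = ((3 + 1536) + I*sqrt(975237789)/106)*570949 = (1539 + I*sqrt(975237789)/106)*570949 = 878690511 + 570949*I*sqrt(975237789)/106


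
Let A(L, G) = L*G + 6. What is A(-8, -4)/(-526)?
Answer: -19/263 ≈ -0.072243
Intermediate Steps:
A(L, G) = 6 + G*L (A(L, G) = G*L + 6 = 6 + G*L)
A(-8, -4)/(-526) = (6 - 4*(-8))/(-526) = (6 + 32)*(-1/526) = 38*(-1/526) = -19/263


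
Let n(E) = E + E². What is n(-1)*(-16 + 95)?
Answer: 0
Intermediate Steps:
n(-1)*(-16 + 95) = (-(1 - 1))*(-16 + 95) = -1*0*79 = 0*79 = 0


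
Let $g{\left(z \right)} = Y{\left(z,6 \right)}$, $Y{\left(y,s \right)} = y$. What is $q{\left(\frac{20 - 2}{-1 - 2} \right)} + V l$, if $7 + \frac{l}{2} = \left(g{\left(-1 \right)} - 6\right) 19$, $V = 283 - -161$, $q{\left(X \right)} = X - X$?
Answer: $-124320$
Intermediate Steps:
$g{\left(z \right)} = z$
$q{\left(X \right)} = 0$
$V = 444$ ($V = 283 + 161 = 444$)
$l = -280$ ($l = -14 + 2 \left(-1 - 6\right) 19 = -14 + 2 \left(\left(-7\right) 19\right) = -14 + 2 \left(-133\right) = -14 - 266 = -280$)
$q{\left(\frac{20 - 2}{-1 - 2} \right)} + V l = 0 + 444 \left(-280\right) = 0 - 124320 = -124320$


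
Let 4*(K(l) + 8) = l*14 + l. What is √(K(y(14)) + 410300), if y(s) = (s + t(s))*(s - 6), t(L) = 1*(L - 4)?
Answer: 42*√233 ≈ 641.10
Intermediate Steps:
t(L) = -4 + L (t(L) = 1*(-4 + L) = -4 + L)
y(s) = (-6 + s)*(-4 + 2*s) (y(s) = (s + (-4 + s))*(s - 6) = (-4 + 2*s)*(-6 + s) = (-6 + s)*(-4 + 2*s))
K(l) = -8 + 15*l/4 (K(l) = -8 + (l*14 + l)/4 = -8 + (14*l + l)/4 = -8 + (15*l)/4 = -8 + 15*l/4)
√(K(y(14)) + 410300) = √((-8 + 15*(24 - 16*14 + 2*14²)/4) + 410300) = √((-8 + 15*(24 - 224 + 2*196)/4) + 410300) = √((-8 + 15*(24 - 224 + 392)/4) + 410300) = √((-8 + (15/4)*192) + 410300) = √((-8 + 720) + 410300) = √(712 + 410300) = √411012 = 42*√233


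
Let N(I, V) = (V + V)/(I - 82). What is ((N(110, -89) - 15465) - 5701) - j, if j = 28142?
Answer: -690401/14 ≈ -49314.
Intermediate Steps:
N(I, V) = 2*V/(-82 + I) (N(I, V) = (2*V)/(-82 + I) = 2*V/(-82 + I))
((N(110, -89) - 15465) - 5701) - j = ((2*(-89)/(-82 + 110) - 15465) - 5701) - 1*28142 = ((2*(-89)/28 - 15465) - 5701) - 28142 = ((2*(-89)*(1/28) - 15465) - 5701) - 28142 = ((-89/14 - 15465) - 5701) - 28142 = (-216599/14 - 5701) - 28142 = -296413/14 - 28142 = -690401/14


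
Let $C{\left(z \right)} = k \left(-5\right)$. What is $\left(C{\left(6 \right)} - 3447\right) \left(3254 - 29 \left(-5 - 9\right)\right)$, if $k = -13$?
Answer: $-12378120$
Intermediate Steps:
$C{\left(z \right)} = 65$ ($C{\left(z \right)} = \left(-13\right) \left(-5\right) = 65$)
$\left(C{\left(6 \right)} - 3447\right) \left(3254 - 29 \left(-5 - 9\right)\right) = \left(65 - 3447\right) \left(3254 - 29 \left(-5 - 9\right)\right) = - 3382 \left(3254 - -406\right) = - 3382 \left(3254 + 406\right) = \left(-3382\right) 3660 = -12378120$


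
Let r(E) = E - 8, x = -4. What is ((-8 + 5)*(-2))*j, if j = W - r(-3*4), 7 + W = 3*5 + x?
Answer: 144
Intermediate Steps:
r(E) = -8 + E
W = 4 (W = -7 + (3*5 - 4) = -7 + (15 - 4) = -7 + 11 = 4)
j = 24 (j = 4 - (-8 - 3*4) = 4 - (-8 - 12) = 4 - 1*(-20) = 4 + 20 = 24)
((-8 + 5)*(-2))*j = ((-8 + 5)*(-2))*24 = -3*(-2)*24 = 6*24 = 144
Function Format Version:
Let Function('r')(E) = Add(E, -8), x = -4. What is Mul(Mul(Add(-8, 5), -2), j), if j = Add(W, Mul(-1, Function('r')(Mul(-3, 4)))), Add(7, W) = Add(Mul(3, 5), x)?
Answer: 144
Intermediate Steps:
Function('r')(E) = Add(-8, E)
W = 4 (W = Add(-7, Add(Mul(3, 5), -4)) = Add(-7, Add(15, -4)) = Add(-7, 11) = 4)
j = 24 (j = Add(4, Mul(-1, Add(-8, Mul(-3, 4)))) = Add(4, Mul(-1, Add(-8, -12))) = Add(4, Mul(-1, -20)) = Add(4, 20) = 24)
Mul(Mul(Add(-8, 5), -2), j) = Mul(Mul(Add(-8, 5), -2), 24) = Mul(Mul(-3, -2), 24) = Mul(6, 24) = 144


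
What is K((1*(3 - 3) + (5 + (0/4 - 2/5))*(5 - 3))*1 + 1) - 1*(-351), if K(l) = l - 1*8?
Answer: 1766/5 ≈ 353.20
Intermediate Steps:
K(l) = -8 + l (K(l) = l - 8 = -8 + l)
K((1*(3 - 3) + (5 + (0/4 - 2/5))*(5 - 3))*1 + 1) - 1*(-351) = (-8 + ((1*(3 - 3) + (5 + (0/4 - 2/5))*(5 - 3))*1 + 1)) - 1*(-351) = (-8 + ((1*0 + (5 + (0*(1/4) - 2*1/5))*2)*1 + 1)) + 351 = (-8 + ((0 + (5 + (0 - 2/5))*2)*1 + 1)) + 351 = (-8 + ((0 + (5 - 2/5)*2)*1 + 1)) + 351 = (-8 + ((0 + (23/5)*2)*1 + 1)) + 351 = (-8 + ((0 + 46/5)*1 + 1)) + 351 = (-8 + ((46/5)*1 + 1)) + 351 = (-8 + (46/5 + 1)) + 351 = (-8 + 51/5) + 351 = 11/5 + 351 = 1766/5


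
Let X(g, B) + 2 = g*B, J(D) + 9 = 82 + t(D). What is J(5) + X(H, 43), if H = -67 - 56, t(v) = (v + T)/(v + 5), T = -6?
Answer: -52181/10 ≈ -5218.1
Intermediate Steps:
t(v) = (-6 + v)/(5 + v) (t(v) = (v - 6)/(v + 5) = (-6 + v)/(5 + v))
J(D) = 73 + (-6 + D)/(5 + D) (J(D) = -9 + (82 + (-6 + D)/(5 + D)) = 73 + (-6 + D)/(5 + D))
H = -123
X(g, B) = -2 + B*g (X(g, B) = -2 + g*B = -2 + B*g)
J(5) + X(H, 43) = (359 + 74*5)/(5 + 5) + (-2 + 43*(-123)) = (359 + 370)/10 + (-2 - 5289) = (1/10)*729 - 5291 = 729/10 - 5291 = -52181/10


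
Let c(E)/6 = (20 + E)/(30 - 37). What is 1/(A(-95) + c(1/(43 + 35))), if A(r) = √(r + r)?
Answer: -2899/81839 - 169*I*√190/81839 ≈ -0.035423 - 0.028464*I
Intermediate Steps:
c(E) = -120/7 - 6*E/7 (c(E) = 6*((20 + E)/(30 - 37)) = 6*((20 + E)/(-7)) = 6*((20 + E)*(-⅐)) = 6*(-20/7 - E/7) = -120/7 - 6*E/7)
A(r) = √2*√r (A(r) = √(2*r) = √2*√r)
1/(A(-95) + c(1/(43 + 35))) = 1/(√2*√(-95) + (-120/7 - 6/(7*(43 + 35)))) = 1/(√2*(I*√95) + (-120/7 - 6/7/78)) = 1/(I*√190 + (-120/7 - 6/7*1/78)) = 1/(I*√190 + (-120/7 - 1/91)) = 1/(I*√190 - 223/13) = 1/(-223/13 + I*√190)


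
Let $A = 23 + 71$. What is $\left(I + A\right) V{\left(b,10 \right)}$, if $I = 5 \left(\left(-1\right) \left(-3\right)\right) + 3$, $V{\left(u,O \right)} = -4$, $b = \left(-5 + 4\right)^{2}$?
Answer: $-448$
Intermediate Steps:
$b = 1$ ($b = \left(-1\right)^{2} = 1$)
$I = 18$ ($I = 5 \cdot 3 + 3 = 15 + 3 = 18$)
$A = 94$
$\left(I + A\right) V{\left(b,10 \right)} = \left(18 + 94\right) \left(-4\right) = 112 \left(-4\right) = -448$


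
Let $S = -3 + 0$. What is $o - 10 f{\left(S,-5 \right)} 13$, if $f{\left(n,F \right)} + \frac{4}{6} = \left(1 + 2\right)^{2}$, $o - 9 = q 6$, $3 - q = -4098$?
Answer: $\frac{70595}{3} \approx 23532.0$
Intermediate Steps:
$q = 4101$ ($q = 3 - -4098 = 3 + 4098 = 4101$)
$o = 24615$ ($o = 9 + 4101 \cdot 6 = 9 + 24606 = 24615$)
$S = -3$
$f{\left(n,F \right)} = \frac{25}{3}$ ($f{\left(n,F \right)} = - \frac{2}{3} + \left(1 + 2\right)^{2} = - \frac{2}{3} + 3^{2} = - \frac{2}{3} + 9 = \frac{25}{3}$)
$o - 10 f{\left(S,-5 \right)} 13 = 24615 - 10 \cdot \frac{25}{3} \cdot 13 = 24615 - \frac{250}{3} \cdot 13 = 24615 - \frac{3250}{3} = \frac{70595}{3}$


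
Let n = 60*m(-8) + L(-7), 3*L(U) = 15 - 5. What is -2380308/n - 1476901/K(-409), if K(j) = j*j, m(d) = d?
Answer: 596214469607/119605915 ≈ 4984.8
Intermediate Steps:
L(U) = 10/3 (L(U) = (15 - 5)/3 = (⅓)*10 = 10/3)
K(j) = j²
n = -1430/3 (n = 60*(-8) + 10/3 = -480 + 10/3 = -1430/3 ≈ -476.67)
-2380308/n - 1476901/K(-409) = -2380308/(-1430/3) - 1476901/((-409)²) = -2380308*(-3/1430) - 1476901/167281 = 3570462/715 - 1476901*1/167281 = 3570462/715 - 1476901/167281 = 596214469607/119605915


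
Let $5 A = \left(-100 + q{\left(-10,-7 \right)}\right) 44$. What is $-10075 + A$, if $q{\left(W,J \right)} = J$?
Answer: $- \frac{55083}{5} \approx -11017.0$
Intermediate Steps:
$A = - \frac{4708}{5}$ ($A = \frac{\left(-100 - 7\right) 44}{5} = \frac{\left(-107\right) 44}{5} = \frac{1}{5} \left(-4708\right) = - \frac{4708}{5} \approx -941.6$)
$-10075 + A = -10075 - \frac{4708}{5} = - \frac{55083}{5}$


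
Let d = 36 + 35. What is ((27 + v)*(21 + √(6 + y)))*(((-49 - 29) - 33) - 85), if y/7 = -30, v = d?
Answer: -403368 - 38416*I*√51 ≈ -4.0337e+5 - 2.7435e+5*I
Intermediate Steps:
d = 71
v = 71
y = -210 (y = 7*(-30) = -210)
((27 + v)*(21 + √(6 + y)))*(((-49 - 29) - 33) - 85) = ((27 + 71)*(21 + √(6 - 210)))*(((-49 - 29) - 33) - 85) = (98*(21 + √(-204)))*((-78 - 33) - 85) = (98*(21 + 2*I*√51))*(-111 - 85) = (2058 + 196*I*√51)*(-196) = -403368 - 38416*I*√51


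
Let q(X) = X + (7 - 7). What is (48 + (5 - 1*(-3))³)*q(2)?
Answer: 1120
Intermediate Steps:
q(X) = X (q(X) = X + 0 = X)
(48 + (5 - 1*(-3))³)*q(2) = (48 + (5 - 1*(-3))³)*2 = (48 + (5 + 3)³)*2 = (48 + 8³)*2 = (48 + 512)*2 = 560*2 = 1120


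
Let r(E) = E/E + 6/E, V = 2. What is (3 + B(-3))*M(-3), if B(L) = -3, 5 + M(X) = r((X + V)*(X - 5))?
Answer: 0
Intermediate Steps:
r(E) = 1 + 6/E
M(X) = -5 + (6 + (-5 + X)*(2 + X))/((-5 + X)*(2 + X)) (M(X) = -5 + (6 + (X + 2)*(X - 5))/(((X + 2)*(X - 5))) = -5 + (6 + (2 + X)*(-5 + X))/(((2 + X)*(-5 + X))) = -5 + (6 + (-5 + X)*(2 + X))/(((-5 + X)*(2 + X))) = -5 + (1/((-5 + X)*(2 + X)))*(6 + (-5 + X)*(2 + X)) = -5 + (6 + (-5 + X)*(2 + X))/((-5 + X)*(2 + X)))
(3 + B(-3))*M(-3) = (3 - 3)*(2*(-23 - 6*(-3) + 2*(-3)²)/(10 - 1*(-3)² + 3*(-3))) = 0*(2*(-23 + 18 + 2*9)/(10 - 1*9 - 9)) = 0*(2*(-23 + 18 + 18)/(10 - 9 - 9)) = 0*(2*13/(-8)) = 0*(2*(-⅛)*13) = 0*(-13/4) = 0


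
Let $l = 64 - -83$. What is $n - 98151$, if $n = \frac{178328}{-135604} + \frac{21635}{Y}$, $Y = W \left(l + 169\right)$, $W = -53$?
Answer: $- \frac{55729060877619}{567773948} \approx -98154.0$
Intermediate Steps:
$l = 147$ ($l = 64 + 83 = 147$)
$Y = -16748$ ($Y = - 53 \left(147 + 169\right) = \left(-53\right) 316 = -16748$)
$n = - \frac{1480107471}{567773948}$ ($n = \frac{178328}{-135604} + \frac{21635}{-16748} = 178328 \left(- \frac{1}{135604}\right) + 21635 \left(- \frac{1}{16748}\right) = - \frac{44582}{33901} - \frac{21635}{16748} = - \frac{1480107471}{567773948} \approx -2.6069$)
$n - 98151 = - \frac{1480107471}{567773948} - 98151 = - \frac{55729060877619}{567773948}$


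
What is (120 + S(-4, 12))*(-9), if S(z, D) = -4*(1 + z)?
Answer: -1188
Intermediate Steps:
S(z, D) = -4 - 4*z
(120 + S(-4, 12))*(-9) = (120 + (-4 - 4*(-4)))*(-9) = (120 + (-4 + 16))*(-9) = (120 + 12)*(-9) = 132*(-9) = -1188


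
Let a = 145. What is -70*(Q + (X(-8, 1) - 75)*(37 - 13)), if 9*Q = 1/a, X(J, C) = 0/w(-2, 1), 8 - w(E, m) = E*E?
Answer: 32885986/261 ≈ 1.2600e+5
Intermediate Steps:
w(E, m) = 8 - E**2 (w(E, m) = 8 - E*E = 8 - E**2)
X(J, C) = 0 (X(J, C) = 0/(8 - 1*(-2)**2) = 0/(8 - 1*4) = 0/(8 - 4) = 0/4 = 0*(1/4) = 0)
Q = 1/1305 (Q = (1/9)/145 = (1/9)*(1/145) = 1/1305 ≈ 0.00076628)
-70*(Q + (X(-8, 1) - 75)*(37 - 13)) = -70*(1/1305 + (0 - 75)*(37 - 13)) = -70*(1/1305 - 75*24) = -70*(1/1305 - 1800) = -70*(-2348999/1305) = 32885986/261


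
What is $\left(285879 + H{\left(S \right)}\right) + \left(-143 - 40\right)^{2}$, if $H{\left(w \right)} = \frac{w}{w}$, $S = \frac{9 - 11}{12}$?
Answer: $319369$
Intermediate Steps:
$S = - \frac{1}{6}$ ($S = \left(-2\right) \frac{1}{12} = - \frac{1}{6} \approx -0.16667$)
$H{\left(w \right)} = 1$
$\left(285879 + H{\left(S \right)}\right) + \left(-143 - 40\right)^{2} = \left(285879 + 1\right) + \left(-143 - 40\right)^{2} = 285880 + \left(-183\right)^{2} = 285880 + 33489 = 319369$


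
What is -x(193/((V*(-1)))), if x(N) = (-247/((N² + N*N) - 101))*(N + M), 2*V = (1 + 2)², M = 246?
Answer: 4063644/289811 ≈ 14.022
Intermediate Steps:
V = 9/2 (V = (1 + 2)²/2 = (½)*3² = (½)*9 = 9/2 ≈ 4.5000)
x(N) = -247*(246 + N)/(-101 + 2*N²) (x(N) = (-247/((N² + N*N) - 101))*(N + 246) = (-247/((N² + N²) - 101))*(246 + N) = (-247/(2*N² - 101))*(246 + N) = (-247/(-101 + 2*N²))*(246 + N) = -247*(246 + N)/(-101 + 2*N²))
-x(193/((V*(-1)))) = -247*(-246 - 193/((9/2)*(-1)))/(-101 + 2*(193/(((9/2)*(-1))))²) = -247*(-246 - 193/(-9/2))/(-101 + 2*(193/(-9/2))²) = -247*(-246 - 193*(-2)/9)/(-101 + 2*(193*(-2/9))²) = -247*(-246 - 1*(-386/9))/(-101 + 2*(-386/9)²) = -247*(-246 + 386/9)/(-101 + 2*(148996/81)) = -247*(-1828)/((-101 + 297992/81)*9) = -247*(-1828)/(289811/81*9) = -247*81*(-1828)/(289811*9) = -1*(-4063644/289811) = 4063644/289811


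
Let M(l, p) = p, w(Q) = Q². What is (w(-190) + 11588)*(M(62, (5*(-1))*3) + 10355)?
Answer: 493093920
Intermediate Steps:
(w(-190) + 11588)*(M(62, (5*(-1))*3) + 10355) = ((-190)² + 11588)*((5*(-1))*3 + 10355) = (36100 + 11588)*(-5*3 + 10355) = 47688*(-15 + 10355) = 47688*10340 = 493093920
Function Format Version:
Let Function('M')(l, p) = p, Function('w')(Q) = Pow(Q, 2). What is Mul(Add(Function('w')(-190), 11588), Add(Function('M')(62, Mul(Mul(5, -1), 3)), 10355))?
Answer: 493093920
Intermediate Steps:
Mul(Add(Function('w')(-190), 11588), Add(Function('M')(62, Mul(Mul(5, -1), 3)), 10355)) = Mul(Add(Pow(-190, 2), 11588), Add(Mul(Mul(5, -1), 3), 10355)) = Mul(Add(36100, 11588), Add(Mul(-5, 3), 10355)) = Mul(47688, Add(-15, 10355)) = Mul(47688, 10340) = 493093920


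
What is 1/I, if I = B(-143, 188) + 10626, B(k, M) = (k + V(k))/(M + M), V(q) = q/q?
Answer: 188/1997617 ≈ 9.4112e-5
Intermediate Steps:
V(q) = 1
B(k, M) = (1 + k)/(2*M) (B(k, M) = (k + 1)/(M + M) = (1 + k)/((2*M)) = (1 + k)*(1/(2*M)) = (1 + k)/(2*M))
I = 1997617/188 (I = (½)*(1 - 143)/188 + 10626 = (½)*(1/188)*(-142) + 10626 = -71/188 + 10626 = 1997617/188 ≈ 10626.)
1/I = 1/(1997617/188) = 188/1997617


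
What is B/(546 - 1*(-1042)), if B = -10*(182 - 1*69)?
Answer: -565/794 ≈ -0.71159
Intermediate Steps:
B = -1130 (B = -10*(182 - 69) = -10*113 = -1130)
B/(546 - 1*(-1042)) = -1130/(546 - 1*(-1042)) = -1130/(546 + 1042) = -1130/1588 = -1130*1/1588 = -565/794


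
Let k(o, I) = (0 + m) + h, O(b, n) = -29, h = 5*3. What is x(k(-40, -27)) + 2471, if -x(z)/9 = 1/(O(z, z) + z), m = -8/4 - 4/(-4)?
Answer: 12358/5 ≈ 2471.6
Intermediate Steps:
m = -1 (m = -8*¼ - 4*(-¼) = -2 + 1 = -1)
h = 15
k(o, I) = 14 (k(o, I) = (0 - 1) + 15 = -1 + 15 = 14)
x(z) = -9/(-29 + z)
x(k(-40, -27)) + 2471 = -9/(-29 + 14) + 2471 = -9/(-15) + 2471 = -9*(-1/15) + 2471 = ⅗ + 2471 = 12358/5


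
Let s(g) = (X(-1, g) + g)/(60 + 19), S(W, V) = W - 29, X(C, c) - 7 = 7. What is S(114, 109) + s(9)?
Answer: 6738/79 ≈ 85.291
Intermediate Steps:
X(C, c) = 14 (X(C, c) = 7 + 7 = 14)
S(W, V) = -29 + W
s(g) = 14/79 + g/79 (s(g) = (14 + g)/(60 + 19) = (14 + g)/79 = (14 + g)*(1/79) = 14/79 + g/79)
S(114, 109) + s(9) = (-29 + 114) + (14/79 + (1/79)*9) = 85 + (14/79 + 9/79) = 85 + 23/79 = 6738/79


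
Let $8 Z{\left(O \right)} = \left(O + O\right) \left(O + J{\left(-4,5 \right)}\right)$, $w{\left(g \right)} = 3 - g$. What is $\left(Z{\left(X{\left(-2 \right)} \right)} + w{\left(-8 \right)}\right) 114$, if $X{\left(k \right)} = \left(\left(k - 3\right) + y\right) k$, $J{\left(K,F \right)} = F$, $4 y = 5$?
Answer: $\frac{31407}{8} \approx 3925.9$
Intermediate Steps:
$y = \frac{5}{4}$ ($y = \frac{1}{4} \cdot 5 = \frac{5}{4} \approx 1.25$)
$X{\left(k \right)} = k \left(- \frac{7}{4} + k\right)$ ($X{\left(k \right)} = \left(\left(k - 3\right) + \frac{5}{4}\right) k = \left(\left(-3 + k\right) + \frac{5}{4}\right) k = \left(- \frac{7}{4} + k\right) k = k \left(- \frac{7}{4} + k\right)$)
$Z{\left(O \right)} = \frac{O \left(5 + O\right)}{4}$ ($Z{\left(O \right)} = \frac{\left(O + O\right) \left(O + 5\right)}{8} = \frac{2 O \left(5 + O\right)}{8} = \frac{O \left(5 + O\right)}{4}$)
$\left(Z{\left(X{\left(-2 \right)} \right)} + w{\left(-8 \right)}\right) 114 = \left(\frac{\frac{1}{4} \left(-2\right) \left(-7 + 4 \left(-2\right)\right) \left(5 + \frac{1}{4} \left(-2\right) \left(-7 + 4 \left(-2\right)\right)\right)}{4} + \left(3 - -8\right)\right) 114 = \left(\frac{\frac{1}{4} \left(-2\right) \left(-7 - 8\right) \left(5 + \frac{1}{4} \left(-2\right) \left(-7 - 8\right)\right)}{4} + \left(3 + 8\right)\right) 114 = \left(\frac{\frac{1}{4} \left(-2\right) \left(-15\right) \left(5 + \frac{1}{4} \left(-2\right) \left(-15\right)\right)}{4} + 11\right) 114 = \left(\frac{1}{4} \cdot \frac{15}{2} \left(5 + \frac{15}{2}\right) + 11\right) 114 = \left(\frac{1}{4} \cdot \frac{15}{2} \cdot \frac{25}{2} + 11\right) 114 = \left(\frac{375}{16} + 11\right) 114 = \frac{551}{16} \cdot 114 = \frac{31407}{8}$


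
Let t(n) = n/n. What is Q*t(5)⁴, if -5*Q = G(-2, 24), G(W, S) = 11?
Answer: -11/5 ≈ -2.2000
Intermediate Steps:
Q = -11/5 (Q = -⅕*11 = -11/5 ≈ -2.2000)
t(n) = 1
Q*t(5)⁴ = -11/5*1⁴ = -11/5*1 = -11/5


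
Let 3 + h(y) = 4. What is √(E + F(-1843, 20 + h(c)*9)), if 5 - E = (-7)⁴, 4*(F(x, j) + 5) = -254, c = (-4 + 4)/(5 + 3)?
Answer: I*√9858/2 ≈ 49.644*I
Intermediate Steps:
c = 0 (c = 0/8 = 0*(⅛) = 0)
h(y) = 1 (h(y) = -3 + 4 = 1)
F(x, j) = -137/2 (F(x, j) = -5 + (¼)*(-254) = -5 - 127/2 = -137/2)
E = -2396 (E = 5 - 1*(-7)⁴ = 5 - 1*2401 = 5 - 2401 = -2396)
√(E + F(-1843, 20 + h(c)*9)) = √(-2396 - 137/2) = √(-4929/2) = I*√9858/2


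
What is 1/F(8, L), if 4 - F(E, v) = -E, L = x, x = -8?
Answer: 1/12 ≈ 0.083333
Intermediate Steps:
L = -8
F(E, v) = 4 + E (F(E, v) = 4 - (-1)*E = 4 + E)
1/F(8, L) = 1/(4 + 8) = 1/12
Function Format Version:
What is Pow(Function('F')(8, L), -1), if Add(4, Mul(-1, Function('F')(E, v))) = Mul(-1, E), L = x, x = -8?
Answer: Rational(1, 12) ≈ 0.083333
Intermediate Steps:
L = -8
Function('F')(E, v) = Add(4, E) (Function('F')(E, v) = Add(4, Mul(-1, Mul(-1, E))) = Add(4, E))
Pow(Function('F')(8, L), -1) = Pow(Add(4, 8), -1) = Pow(12, -1) = Rational(1, 12)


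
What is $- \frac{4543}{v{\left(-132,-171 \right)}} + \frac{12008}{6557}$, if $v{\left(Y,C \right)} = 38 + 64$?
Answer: $- \frac{361565}{8466} \approx -42.708$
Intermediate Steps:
$v{\left(Y,C \right)} = 102$
$- \frac{4543}{v{\left(-132,-171 \right)}} + \frac{12008}{6557} = - \frac{4543}{102} + \frac{12008}{6557} = \left(-4543\right) \frac{1}{102} + 12008 \cdot \frac{1}{6557} = - \frac{4543}{102} + \frac{152}{83} = - \frac{361565}{8466}$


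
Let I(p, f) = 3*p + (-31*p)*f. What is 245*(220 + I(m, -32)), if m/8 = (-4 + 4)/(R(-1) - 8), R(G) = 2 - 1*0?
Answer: 53900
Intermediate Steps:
R(G) = 2 (R(G) = 2 + 0 = 2)
m = 0 (m = 8*((-4 + 4)/(2 - 8)) = 8*(0/(-6)) = 8*(0*(-1/6)) = 8*0 = 0)
I(p, f) = 3*p - 31*f*p
245*(220 + I(m, -32)) = 245*(220 + 0*(3 - 31*(-32))) = 245*(220 + 0*(3 + 992)) = 245*(220 + 0*995) = 245*(220 + 0) = 245*220 = 53900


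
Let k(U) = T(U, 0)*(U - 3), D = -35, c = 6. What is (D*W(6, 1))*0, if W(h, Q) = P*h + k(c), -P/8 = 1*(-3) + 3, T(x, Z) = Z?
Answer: 0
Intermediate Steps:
k(U) = 0 (k(U) = 0*(U - 3) = 0*(-3 + U) = 0)
P = 0 (P = -8*(1*(-3) + 3) = -8*(-3 + 3) = -8*0 = 0)
W(h, Q) = 0 (W(h, Q) = 0*h + 0 = 0 + 0 = 0)
(D*W(6, 1))*0 = -35*0*0 = 0*0 = 0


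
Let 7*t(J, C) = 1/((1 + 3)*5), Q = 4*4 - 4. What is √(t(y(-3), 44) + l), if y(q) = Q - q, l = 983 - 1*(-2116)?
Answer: √15185135/70 ≈ 55.669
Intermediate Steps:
Q = 12 (Q = 16 - 4 = 12)
l = 3099 (l = 983 + 2116 = 3099)
y(q) = 12 - q
t(J, C) = 1/140 (t(J, C) = 1/(7*(((1 + 3)*5))) = 1/(7*((4*5))) = (⅐)/20 = (⅐)*(1/20) = 1/140)
√(t(y(-3), 44) + l) = √(1/140 + 3099) = √(433861/140) = √15185135/70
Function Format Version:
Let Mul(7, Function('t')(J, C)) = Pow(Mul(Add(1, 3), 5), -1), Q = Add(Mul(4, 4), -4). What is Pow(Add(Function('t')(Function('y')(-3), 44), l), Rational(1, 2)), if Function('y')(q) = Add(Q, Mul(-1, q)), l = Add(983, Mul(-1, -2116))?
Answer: Mul(Rational(1, 70), Pow(15185135, Rational(1, 2))) ≈ 55.669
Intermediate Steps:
Q = 12 (Q = Add(16, -4) = 12)
l = 3099 (l = Add(983, 2116) = 3099)
Function('y')(q) = Add(12, Mul(-1, q))
Function('t')(J, C) = Rational(1, 140) (Function('t')(J, C) = Mul(Rational(1, 7), Pow(Mul(Add(1, 3), 5), -1)) = Mul(Rational(1, 7), Pow(Mul(4, 5), -1)) = Mul(Rational(1, 7), Pow(20, -1)) = Mul(Rational(1, 7), Rational(1, 20)) = Rational(1, 140))
Pow(Add(Function('t')(Function('y')(-3), 44), l), Rational(1, 2)) = Pow(Add(Rational(1, 140), 3099), Rational(1, 2)) = Pow(Rational(433861, 140), Rational(1, 2)) = Mul(Rational(1, 70), Pow(15185135, Rational(1, 2)))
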